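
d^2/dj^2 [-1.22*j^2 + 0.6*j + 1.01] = -2.44000000000000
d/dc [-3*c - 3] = -3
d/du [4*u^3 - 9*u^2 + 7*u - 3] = 12*u^2 - 18*u + 7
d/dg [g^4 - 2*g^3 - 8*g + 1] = 4*g^3 - 6*g^2 - 8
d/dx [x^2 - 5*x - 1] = 2*x - 5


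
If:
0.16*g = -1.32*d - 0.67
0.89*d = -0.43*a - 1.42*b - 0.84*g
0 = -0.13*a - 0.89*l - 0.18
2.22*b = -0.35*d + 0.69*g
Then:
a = -6.84615384615385*l - 1.38461538461538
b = 0.808953069337168*l + 0.336542353317956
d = -0.297207416454863*l - 0.601820277098198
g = 2.45196118575262*l + 0.777517286060136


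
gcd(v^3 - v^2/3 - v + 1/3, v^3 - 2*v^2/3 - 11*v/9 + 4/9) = v^2 + 2*v/3 - 1/3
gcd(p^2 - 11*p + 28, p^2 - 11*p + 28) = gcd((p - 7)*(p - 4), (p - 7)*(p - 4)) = p^2 - 11*p + 28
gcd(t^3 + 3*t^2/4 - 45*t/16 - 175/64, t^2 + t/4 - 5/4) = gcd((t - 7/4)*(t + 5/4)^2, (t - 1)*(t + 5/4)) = t + 5/4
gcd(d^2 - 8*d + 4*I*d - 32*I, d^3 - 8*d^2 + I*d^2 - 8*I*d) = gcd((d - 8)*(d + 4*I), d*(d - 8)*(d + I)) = d - 8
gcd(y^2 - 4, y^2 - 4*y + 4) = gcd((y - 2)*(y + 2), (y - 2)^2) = y - 2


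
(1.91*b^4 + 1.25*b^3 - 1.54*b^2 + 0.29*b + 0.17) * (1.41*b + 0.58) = 2.6931*b^5 + 2.8703*b^4 - 1.4464*b^3 - 0.4843*b^2 + 0.4079*b + 0.0986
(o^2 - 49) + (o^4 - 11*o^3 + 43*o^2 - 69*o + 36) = o^4 - 11*o^3 + 44*o^2 - 69*o - 13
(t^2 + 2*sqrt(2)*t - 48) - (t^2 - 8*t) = 2*sqrt(2)*t + 8*t - 48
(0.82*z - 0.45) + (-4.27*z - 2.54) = -3.45*z - 2.99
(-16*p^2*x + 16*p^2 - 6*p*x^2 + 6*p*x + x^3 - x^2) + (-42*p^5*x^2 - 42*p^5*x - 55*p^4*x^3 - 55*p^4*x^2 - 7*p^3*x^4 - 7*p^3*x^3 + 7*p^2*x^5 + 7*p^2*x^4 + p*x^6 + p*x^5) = -42*p^5*x^2 - 42*p^5*x - 55*p^4*x^3 - 55*p^4*x^2 - 7*p^3*x^4 - 7*p^3*x^3 + 7*p^2*x^5 + 7*p^2*x^4 - 16*p^2*x + 16*p^2 + p*x^6 + p*x^5 - 6*p*x^2 + 6*p*x + x^3 - x^2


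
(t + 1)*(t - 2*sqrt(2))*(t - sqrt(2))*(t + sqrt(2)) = t^4 - 2*sqrt(2)*t^3 + t^3 - 2*sqrt(2)*t^2 - 2*t^2 - 2*t + 4*sqrt(2)*t + 4*sqrt(2)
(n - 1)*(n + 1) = n^2 - 1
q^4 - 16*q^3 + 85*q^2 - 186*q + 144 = (q - 8)*(q - 3)^2*(q - 2)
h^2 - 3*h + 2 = (h - 2)*(h - 1)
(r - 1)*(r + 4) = r^2 + 3*r - 4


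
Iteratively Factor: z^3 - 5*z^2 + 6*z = (z - 2)*(z^2 - 3*z) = z*(z - 2)*(z - 3)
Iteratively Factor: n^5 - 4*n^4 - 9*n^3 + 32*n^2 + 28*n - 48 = (n - 4)*(n^4 - 9*n^2 - 4*n + 12) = (n - 4)*(n - 3)*(n^3 + 3*n^2 - 4) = (n - 4)*(n - 3)*(n - 1)*(n^2 + 4*n + 4) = (n - 4)*(n - 3)*(n - 1)*(n + 2)*(n + 2)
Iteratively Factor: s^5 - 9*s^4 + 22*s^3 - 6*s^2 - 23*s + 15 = (s - 3)*(s^4 - 6*s^3 + 4*s^2 + 6*s - 5) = (s - 3)*(s + 1)*(s^3 - 7*s^2 + 11*s - 5) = (s - 3)*(s - 1)*(s + 1)*(s^2 - 6*s + 5) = (s - 5)*(s - 3)*(s - 1)*(s + 1)*(s - 1)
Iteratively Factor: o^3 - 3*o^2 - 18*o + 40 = (o - 2)*(o^2 - o - 20) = (o - 5)*(o - 2)*(o + 4)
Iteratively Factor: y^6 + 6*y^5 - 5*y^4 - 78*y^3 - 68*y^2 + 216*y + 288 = (y + 3)*(y^5 + 3*y^4 - 14*y^3 - 36*y^2 + 40*y + 96) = (y + 3)*(y + 4)*(y^4 - y^3 - 10*y^2 + 4*y + 24) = (y - 2)*(y + 3)*(y + 4)*(y^3 + y^2 - 8*y - 12) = (y - 2)*(y + 2)*(y + 3)*(y + 4)*(y^2 - y - 6) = (y - 2)*(y + 2)^2*(y + 3)*(y + 4)*(y - 3)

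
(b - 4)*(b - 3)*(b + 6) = b^3 - b^2 - 30*b + 72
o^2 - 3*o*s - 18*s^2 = (o - 6*s)*(o + 3*s)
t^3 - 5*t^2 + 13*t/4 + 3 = (t - 4)*(t - 3/2)*(t + 1/2)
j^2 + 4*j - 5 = (j - 1)*(j + 5)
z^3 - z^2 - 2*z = z*(z - 2)*(z + 1)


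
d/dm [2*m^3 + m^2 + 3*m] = 6*m^2 + 2*m + 3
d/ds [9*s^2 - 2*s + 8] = 18*s - 2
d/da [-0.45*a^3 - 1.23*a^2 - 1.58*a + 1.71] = -1.35*a^2 - 2.46*a - 1.58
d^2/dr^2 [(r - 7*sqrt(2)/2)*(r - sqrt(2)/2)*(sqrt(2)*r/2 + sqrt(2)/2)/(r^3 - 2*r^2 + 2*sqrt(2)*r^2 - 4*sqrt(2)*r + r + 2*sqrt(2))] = (-24*r^4 + 6*sqrt(2)*r^4 - 48*r^3 + 27*sqrt(2)*r^3 - 246*sqrt(2)*r^2 + 156*r^2 - 48*r - 20*sqrt(2)*r - 468 + 335*sqrt(2))/(2*(r^7 - 4*r^6 + 6*sqrt(2)*r^6 - 24*sqrt(2)*r^5 + 30*r^5 - 100*r^4 + 52*sqrt(2)*r^4 - 88*sqrt(2)*r^3 + 145*r^3 - 96*r^2 + 102*sqrt(2)*r^2 - 64*sqrt(2)*r + 24*r + 16*sqrt(2)))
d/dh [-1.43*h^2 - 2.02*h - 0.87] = -2.86*h - 2.02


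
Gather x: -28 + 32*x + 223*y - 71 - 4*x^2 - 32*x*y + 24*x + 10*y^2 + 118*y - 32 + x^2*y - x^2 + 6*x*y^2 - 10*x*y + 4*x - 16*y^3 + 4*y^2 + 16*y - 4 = x^2*(y - 5) + x*(6*y^2 - 42*y + 60) - 16*y^3 + 14*y^2 + 357*y - 135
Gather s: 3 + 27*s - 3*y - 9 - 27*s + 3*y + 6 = 0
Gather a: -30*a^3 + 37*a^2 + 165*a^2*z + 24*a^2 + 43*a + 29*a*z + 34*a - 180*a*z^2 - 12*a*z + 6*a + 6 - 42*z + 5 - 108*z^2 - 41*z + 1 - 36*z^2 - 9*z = -30*a^3 + a^2*(165*z + 61) + a*(-180*z^2 + 17*z + 83) - 144*z^2 - 92*z + 12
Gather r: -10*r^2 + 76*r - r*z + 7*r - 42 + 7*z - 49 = -10*r^2 + r*(83 - z) + 7*z - 91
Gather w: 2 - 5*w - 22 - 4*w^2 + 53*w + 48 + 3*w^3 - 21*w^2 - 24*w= 3*w^3 - 25*w^2 + 24*w + 28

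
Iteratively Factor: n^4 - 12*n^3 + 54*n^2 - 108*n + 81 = (n - 3)*(n^3 - 9*n^2 + 27*n - 27) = (n - 3)^2*(n^2 - 6*n + 9) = (n - 3)^3*(n - 3)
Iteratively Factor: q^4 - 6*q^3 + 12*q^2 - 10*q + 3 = (q - 1)*(q^3 - 5*q^2 + 7*q - 3) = (q - 3)*(q - 1)*(q^2 - 2*q + 1) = (q - 3)*(q - 1)^2*(q - 1)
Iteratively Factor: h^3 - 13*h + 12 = (h - 1)*(h^2 + h - 12) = (h - 3)*(h - 1)*(h + 4)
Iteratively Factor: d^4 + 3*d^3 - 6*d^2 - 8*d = (d + 1)*(d^3 + 2*d^2 - 8*d) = (d + 1)*(d + 4)*(d^2 - 2*d) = (d - 2)*(d + 1)*(d + 4)*(d)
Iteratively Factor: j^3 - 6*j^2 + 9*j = (j - 3)*(j^2 - 3*j) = (j - 3)^2*(j)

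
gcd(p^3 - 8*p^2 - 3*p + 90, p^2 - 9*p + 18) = p - 6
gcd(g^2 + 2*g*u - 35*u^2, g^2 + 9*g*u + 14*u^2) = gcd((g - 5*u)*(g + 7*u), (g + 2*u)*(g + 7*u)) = g + 7*u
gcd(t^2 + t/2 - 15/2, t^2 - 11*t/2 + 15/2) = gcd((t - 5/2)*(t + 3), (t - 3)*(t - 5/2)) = t - 5/2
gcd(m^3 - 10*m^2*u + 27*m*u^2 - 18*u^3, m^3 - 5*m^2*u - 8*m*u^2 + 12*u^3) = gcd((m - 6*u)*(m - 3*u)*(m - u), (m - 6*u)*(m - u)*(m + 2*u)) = m^2 - 7*m*u + 6*u^2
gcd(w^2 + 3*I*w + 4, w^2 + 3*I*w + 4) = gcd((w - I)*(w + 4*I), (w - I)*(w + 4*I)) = w^2 + 3*I*w + 4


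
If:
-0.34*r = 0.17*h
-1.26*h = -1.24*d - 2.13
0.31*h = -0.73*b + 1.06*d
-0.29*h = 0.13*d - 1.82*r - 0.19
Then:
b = -2.17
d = -1.40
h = 0.31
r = -0.16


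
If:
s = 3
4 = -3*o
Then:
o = -4/3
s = 3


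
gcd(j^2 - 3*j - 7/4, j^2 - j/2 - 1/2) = j + 1/2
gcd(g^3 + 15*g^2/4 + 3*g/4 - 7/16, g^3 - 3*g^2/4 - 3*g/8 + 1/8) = g^2 + g/4 - 1/8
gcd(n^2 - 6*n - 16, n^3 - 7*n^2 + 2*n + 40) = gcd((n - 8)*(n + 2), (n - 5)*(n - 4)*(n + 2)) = n + 2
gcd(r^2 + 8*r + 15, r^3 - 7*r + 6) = r + 3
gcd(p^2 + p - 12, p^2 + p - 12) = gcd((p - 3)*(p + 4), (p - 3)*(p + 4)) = p^2 + p - 12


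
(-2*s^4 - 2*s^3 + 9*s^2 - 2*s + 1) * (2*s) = -4*s^5 - 4*s^4 + 18*s^3 - 4*s^2 + 2*s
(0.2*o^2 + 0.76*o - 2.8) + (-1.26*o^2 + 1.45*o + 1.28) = -1.06*o^2 + 2.21*o - 1.52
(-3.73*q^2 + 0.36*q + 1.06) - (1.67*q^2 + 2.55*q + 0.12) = -5.4*q^2 - 2.19*q + 0.94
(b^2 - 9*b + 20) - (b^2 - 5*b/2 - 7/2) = 47/2 - 13*b/2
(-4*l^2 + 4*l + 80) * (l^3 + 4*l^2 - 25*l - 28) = -4*l^5 - 12*l^4 + 196*l^3 + 332*l^2 - 2112*l - 2240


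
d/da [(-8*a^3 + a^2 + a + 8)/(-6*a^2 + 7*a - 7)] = (48*a^4 - 112*a^3 + 181*a^2 + 82*a - 63)/(36*a^4 - 84*a^3 + 133*a^2 - 98*a + 49)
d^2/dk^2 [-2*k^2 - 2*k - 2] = -4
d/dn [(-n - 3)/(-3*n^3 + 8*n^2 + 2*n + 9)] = (3*n^3 - 8*n^2 - 2*n + (n + 3)*(-9*n^2 + 16*n + 2) - 9)/(-3*n^3 + 8*n^2 + 2*n + 9)^2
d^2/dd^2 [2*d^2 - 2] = 4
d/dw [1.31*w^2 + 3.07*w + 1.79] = 2.62*w + 3.07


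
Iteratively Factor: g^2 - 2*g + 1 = (g - 1)*(g - 1)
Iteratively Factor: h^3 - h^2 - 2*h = (h + 1)*(h^2 - 2*h) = (h - 2)*(h + 1)*(h)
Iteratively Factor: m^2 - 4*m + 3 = (m - 3)*(m - 1)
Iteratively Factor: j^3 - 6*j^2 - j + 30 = (j - 3)*(j^2 - 3*j - 10) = (j - 5)*(j - 3)*(j + 2)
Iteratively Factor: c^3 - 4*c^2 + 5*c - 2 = (c - 2)*(c^2 - 2*c + 1) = (c - 2)*(c - 1)*(c - 1)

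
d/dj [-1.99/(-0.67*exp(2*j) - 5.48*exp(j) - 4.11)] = (-2.6666*exp(j) - 10.9052)*exp(j)/(0.67*exp(2*j) + 5.48*exp(j) + 4.11)^2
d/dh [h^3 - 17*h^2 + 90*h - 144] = 3*h^2 - 34*h + 90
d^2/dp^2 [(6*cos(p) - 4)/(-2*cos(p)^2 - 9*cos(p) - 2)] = 2*(108*sin(p)^4*cos(p) - 86*sin(p)^4 + 308*sin(p)^2 + 177*cos(p) - 27*cos(3*p) - 6*cos(5*p) + 194)/(-2*sin(p)^2 + 9*cos(p) + 4)^3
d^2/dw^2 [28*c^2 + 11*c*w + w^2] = 2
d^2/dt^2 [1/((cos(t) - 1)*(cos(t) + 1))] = (4*sin(t)^2 - 6)/sin(t)^4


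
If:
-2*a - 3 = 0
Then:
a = -3/2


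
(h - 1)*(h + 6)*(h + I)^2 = h^4 + 5*h^3 + 2*I*h^3 - 7*h^2 + 10*I*h^2 - 5*h - 12*I*h + 6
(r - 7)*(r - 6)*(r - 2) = r^3 - 15*r^2 + 68*r - 84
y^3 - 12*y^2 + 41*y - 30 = (y - 6)*(y - 5)*(y - 1)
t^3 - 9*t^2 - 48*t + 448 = (t - 8)^2*(t + 7)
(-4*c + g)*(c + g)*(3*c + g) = -12*c^3 - 13*c^2*g + g^3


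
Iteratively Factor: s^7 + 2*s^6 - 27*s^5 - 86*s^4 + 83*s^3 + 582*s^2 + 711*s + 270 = (s + 1)*(s^6 + s^5 - 28*s^4 - 58*s^3 + 141*s^2 + 441*s + 270) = (s + 1)*(s + 2)*(s^5 - s^4 - 26*s^3 - 6*s^2 + 153*s + 135) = (s + 1)^2*(s + 2)*(s^4 - 2*s^3 - 24*s^2 + 18*s + 135) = (s + 1)^2*(s + 2)*(s + 3)*(s^3 - 5*s^2 - 9*s + 45) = (s - 3)*(s + 1)^2*(s + 2)*(s + 3)*(s^2 - 2*s - 15) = (s - 3)*(s + 1)^2*(s + 2)*(s + 3)^2*(s - 5)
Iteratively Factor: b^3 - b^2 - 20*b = (b + 4)*(b^2 - 5*b) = (b - 5)*(b + 4)*(b)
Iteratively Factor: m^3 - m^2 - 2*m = (m)*(m^2 - m - 2) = m*(m - 2)*(m + 1)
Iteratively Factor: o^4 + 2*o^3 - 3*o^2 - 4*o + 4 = (o - 1)*(o^3 + 3*o^2 - 4) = (o - 1)^2*(o^2 + 4*o + 4) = (o - 1)^2*(o + 2)*(o + 2)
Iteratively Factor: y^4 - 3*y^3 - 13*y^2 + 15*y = (y + 3)*(y^3 - 6*y^2 + 5*y) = (y - 1)*(y + 3)*(y^2 - 5*y) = y*(y - 1)*(y + 3)*(y - 5)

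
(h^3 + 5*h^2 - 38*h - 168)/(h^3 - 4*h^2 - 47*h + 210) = (h + 4)/(h - 5)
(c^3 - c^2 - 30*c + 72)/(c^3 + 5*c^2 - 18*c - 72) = (c - 3)/(c + 3)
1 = 1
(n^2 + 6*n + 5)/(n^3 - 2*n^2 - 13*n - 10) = (n + 5)/(n^2 - 3*n - 10)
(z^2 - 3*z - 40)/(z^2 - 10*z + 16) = (z + 5)/(z - 2)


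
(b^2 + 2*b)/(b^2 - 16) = b*(b + 2)/(b^2 - 16)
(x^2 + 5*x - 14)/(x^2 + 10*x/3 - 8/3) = 3*(x^2 + 5*x - 14)/(3*x^2 + 10*x - 8)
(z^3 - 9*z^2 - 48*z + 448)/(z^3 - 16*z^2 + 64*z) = (z + 7)/z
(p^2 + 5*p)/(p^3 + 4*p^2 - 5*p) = 1/(p - 1)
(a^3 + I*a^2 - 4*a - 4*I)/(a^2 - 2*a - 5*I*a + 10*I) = (a^2 + a*(2 + I) + 2*I)/(a - 5*I)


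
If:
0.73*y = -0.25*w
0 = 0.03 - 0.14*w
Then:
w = 0.21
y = -0.07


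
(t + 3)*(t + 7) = t^2 + 10*t + 21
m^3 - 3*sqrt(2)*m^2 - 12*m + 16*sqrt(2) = (m - 4*sqrt(2))*(m - sqrt(2))*(m + 2*sqrt(2))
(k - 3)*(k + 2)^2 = k^3 + k^2 - 8*k - 12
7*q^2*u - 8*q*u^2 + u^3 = u*(-7*q + u)*(-q + u)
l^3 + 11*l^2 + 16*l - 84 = (l - 2)*(l + 6)*(l + 7)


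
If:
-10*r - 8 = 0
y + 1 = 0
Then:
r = -4/5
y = -1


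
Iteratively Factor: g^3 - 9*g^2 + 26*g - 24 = (g - 2)*(g^2 - 7*g + 12) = (g - 3)*(g - 2)*(g - 4)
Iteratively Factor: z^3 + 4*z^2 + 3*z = (z)*(z^2 + 4*z + 3) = z*(z + 1)*(z + 3)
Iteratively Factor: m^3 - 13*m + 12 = (m + 4)*(m^2 - 4*m + 3) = (m - 1)*(m + 4)*(m - 3)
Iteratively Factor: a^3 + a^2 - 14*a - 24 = (a + 2)*(a^2 - a - 12) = (a + 2)*(a + 3)*(a - 4)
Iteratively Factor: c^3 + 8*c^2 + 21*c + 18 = (c + 3)*(c^2 + 5*c + 6) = (c + 3)^2*(c + 2)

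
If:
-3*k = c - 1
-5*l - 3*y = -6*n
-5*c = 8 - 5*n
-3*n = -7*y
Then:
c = 7*y/3 - 8/5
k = 13/15 - 7*y/9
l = 11*y/5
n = 7*y/3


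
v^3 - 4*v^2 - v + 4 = (v - 4)*(v - 1)*(v + 1)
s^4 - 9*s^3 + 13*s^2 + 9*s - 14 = (s - 7)*(s - 2)*(s - 1)*(s + 1)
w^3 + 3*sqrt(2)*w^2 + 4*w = w*(w + sqrt(2))*(w + 2*sqrt(2))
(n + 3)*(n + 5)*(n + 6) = n^3 + 14*n^2 + 63*n + 90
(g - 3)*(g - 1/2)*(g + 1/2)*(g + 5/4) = g^4 - 7*g^3/4 - 4*g^2 + 7*g/16 + 15/16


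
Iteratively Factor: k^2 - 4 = (k - 2)*(k + 2)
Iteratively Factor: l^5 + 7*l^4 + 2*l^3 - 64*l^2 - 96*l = (l + 4)*(l^4 + 3*l^3 - 10*l^2 - 24*l) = (l - 3)*(l + 4)*(l^3 + 6*l^2 + 8*l) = (l - 3)*(l + 2)*(l + 4)*(l^2 + 4*l) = l*(l - 3)*(l + 2)*(l + 4)*(l + 4)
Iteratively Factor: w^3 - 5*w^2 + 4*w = (w - 1)*(w^2 - 4*w) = w*(w - 1)*(w - 4)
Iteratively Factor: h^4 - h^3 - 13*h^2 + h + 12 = (h + 1)*(h^3 - 2*h^2 - 11*h + 12) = (h + 1)*(h + 3)*(h^2 - 5*h + 4) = (h - 4)*(h + 1)*(h + 3)*(h - 1)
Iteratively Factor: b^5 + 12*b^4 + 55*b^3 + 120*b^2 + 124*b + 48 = (b + 2)*(b^4 + 10*b^3 + 35*b^2 + 50*b + 24) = (b + 2)*(b + 3)*(b^3 + 7*b^2 + 14*b + 8) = (b + 1)*(b + 2)*(b + 3)*(b^2 + 6*b + 8) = (b + 1)*(b + 2)*(b + 3)*(b + 4)*(b + 2)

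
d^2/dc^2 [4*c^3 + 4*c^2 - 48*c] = 24*c + 8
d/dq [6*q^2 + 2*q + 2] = 12*q + 2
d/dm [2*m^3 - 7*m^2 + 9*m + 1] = 6*m^2 - 14*m + 9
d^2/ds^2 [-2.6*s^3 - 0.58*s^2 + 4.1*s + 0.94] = -15.6*s - 1.16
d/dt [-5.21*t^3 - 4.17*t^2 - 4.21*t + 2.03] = -15.63*t^2 - 8.34*t - 4.21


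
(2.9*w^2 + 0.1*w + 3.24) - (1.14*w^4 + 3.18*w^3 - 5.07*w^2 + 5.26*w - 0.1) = -1.14*w^4 - 3.18*w^3 + 7.97*w^2 - 5.16*w + 3.34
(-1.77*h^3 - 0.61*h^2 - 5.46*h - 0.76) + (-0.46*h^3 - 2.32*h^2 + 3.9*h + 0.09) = -2.23*h^3 - 2.93*h^2 - 1.56*h - 0.67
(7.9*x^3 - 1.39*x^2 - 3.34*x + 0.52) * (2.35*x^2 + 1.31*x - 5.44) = 18.565*x^5 + 7.0825*x^4 - 52.6459*x^3 + 4.4082*x^2 + 18.8508*x - 2.8288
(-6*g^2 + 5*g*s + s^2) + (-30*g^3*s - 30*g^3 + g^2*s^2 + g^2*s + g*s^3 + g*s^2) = -30*g^3*s - 30*g^3 + g^2*s^2 + g^2*s - 6*g^2 + g*s^3 + g*s^2 + 5*g*s + s^2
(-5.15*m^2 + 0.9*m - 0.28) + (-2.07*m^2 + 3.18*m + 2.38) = -7.22*m^2 + 4.08*m + 2.1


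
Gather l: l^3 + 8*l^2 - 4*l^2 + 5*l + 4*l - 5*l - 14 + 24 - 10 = l^3 + 4*l^2 + 4*l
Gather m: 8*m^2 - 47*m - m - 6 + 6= 8*m^2 - 48*m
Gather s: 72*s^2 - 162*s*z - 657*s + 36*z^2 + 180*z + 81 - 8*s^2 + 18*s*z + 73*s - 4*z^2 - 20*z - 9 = 64*s^2 + s*(-144*z - 584) + 32*z^2 + 160*z + 72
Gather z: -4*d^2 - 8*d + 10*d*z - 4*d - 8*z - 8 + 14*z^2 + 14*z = -4*d^2 - 12*d + 14*z^2 + z*(10*d + 6) - 8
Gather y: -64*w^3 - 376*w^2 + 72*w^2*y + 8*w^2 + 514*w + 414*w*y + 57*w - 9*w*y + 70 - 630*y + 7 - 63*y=-64*w^3 - 368*w^2 + 571*w + y*(72*w^2 + 405*w - 693) + 77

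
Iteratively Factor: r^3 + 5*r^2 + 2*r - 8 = (r - 1)*(r^2 + 6*r + 8) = (r - 1)*(r + 4)*(r + 2)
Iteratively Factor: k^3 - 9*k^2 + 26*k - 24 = (k - 3)*(k^2 - 6*k + 8) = (k - 4)*(k - 3)*(k - 2)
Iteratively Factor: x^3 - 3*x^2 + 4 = (x - 2)*(x^2 - x - 2) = (x - 2)*(x + 1)*(x - 2)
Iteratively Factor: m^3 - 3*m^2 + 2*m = (m - 1)*(m^2 - 2*m) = m*(m - 1)*(m - 2)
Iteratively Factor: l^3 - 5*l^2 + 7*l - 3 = (l - 1)*(l^2 - 4*l + 3) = (l - 3)*(l - 1)*(l - 1)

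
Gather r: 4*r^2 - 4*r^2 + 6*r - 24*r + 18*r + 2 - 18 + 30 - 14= 0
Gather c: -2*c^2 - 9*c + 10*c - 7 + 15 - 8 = -2*c^2 + c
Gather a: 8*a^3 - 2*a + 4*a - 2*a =8*a^3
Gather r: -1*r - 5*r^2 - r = -5*r^2 - 2*r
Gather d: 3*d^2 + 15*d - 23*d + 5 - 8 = 3*d^2 - 8*d - 3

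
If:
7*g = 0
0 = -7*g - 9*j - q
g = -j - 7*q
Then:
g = 0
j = 0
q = 0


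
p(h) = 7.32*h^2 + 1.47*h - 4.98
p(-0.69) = -2.51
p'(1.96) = 30.16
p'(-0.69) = -8.63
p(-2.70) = 44.41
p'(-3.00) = -42.45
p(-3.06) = 59.06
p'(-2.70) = -38.06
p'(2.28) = 34.85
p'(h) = 14.64*h + 1.47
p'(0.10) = 2.93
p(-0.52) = -3.77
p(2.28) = 36.42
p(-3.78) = 94.05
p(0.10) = -4.76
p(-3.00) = 56.49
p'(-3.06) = -43.33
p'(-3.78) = -53.87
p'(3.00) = 45.39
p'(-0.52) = -6.14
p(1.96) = 26.02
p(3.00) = 65.31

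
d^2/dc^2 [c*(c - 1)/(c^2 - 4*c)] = 6/(c^3 - 12*c^2 + 48*c - 64)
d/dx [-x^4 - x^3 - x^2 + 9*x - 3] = -4*x^3 - 3*x^2 - 2*x + 9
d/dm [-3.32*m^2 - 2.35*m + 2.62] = -6.64*m - 2.35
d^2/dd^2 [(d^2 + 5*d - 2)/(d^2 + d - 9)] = 2*(4*d^3 + 21*d^2 + 129*d + 106)/(d^6 + 3*d^5 - 24*d^4 - 53*d^3 + 216*d^2 + 243*d - 729)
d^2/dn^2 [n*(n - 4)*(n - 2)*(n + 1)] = 12*n^2 - 30*n + 4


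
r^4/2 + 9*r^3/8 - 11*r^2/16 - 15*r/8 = r*(r/2 + 1)*(r - 5/4)*(r + 3/2)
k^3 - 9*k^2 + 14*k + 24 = (k - 6)*(k - 4)*(k + 1)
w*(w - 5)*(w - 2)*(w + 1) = w^4 - 6*w^3 + 3*w^2 + 10*w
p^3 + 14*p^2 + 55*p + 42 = (p + 1)*(p + 6)*(p + 7)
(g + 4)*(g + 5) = g^2 + 9*g + 20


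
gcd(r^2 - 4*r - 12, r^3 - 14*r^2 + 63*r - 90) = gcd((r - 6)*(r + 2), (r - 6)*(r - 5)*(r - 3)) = r - 6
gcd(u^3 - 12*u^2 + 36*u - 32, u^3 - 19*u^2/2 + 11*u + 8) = u^2 - 10*u + 16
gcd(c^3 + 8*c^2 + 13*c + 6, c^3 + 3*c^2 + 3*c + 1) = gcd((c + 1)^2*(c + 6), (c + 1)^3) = c^2 + 2*c + 1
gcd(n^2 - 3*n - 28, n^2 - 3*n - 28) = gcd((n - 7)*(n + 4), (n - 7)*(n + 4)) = n^2 - 3*n - 28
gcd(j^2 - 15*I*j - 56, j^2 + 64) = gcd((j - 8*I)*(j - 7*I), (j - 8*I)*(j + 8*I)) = j - 8*I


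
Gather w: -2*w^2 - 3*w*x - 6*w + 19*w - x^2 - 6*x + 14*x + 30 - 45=-2*w^2 + w*(13 - 3*x) - x^2 + 8*x - 15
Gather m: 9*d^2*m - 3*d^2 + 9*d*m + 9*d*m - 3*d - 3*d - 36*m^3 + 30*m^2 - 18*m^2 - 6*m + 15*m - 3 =-3*d^2 - 6*d - 36*m^3 + 12*m^2 + m*(9*d^2 + 18*d + 9) - 3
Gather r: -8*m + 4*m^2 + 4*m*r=4*m^2 + 4*m*r - 8*m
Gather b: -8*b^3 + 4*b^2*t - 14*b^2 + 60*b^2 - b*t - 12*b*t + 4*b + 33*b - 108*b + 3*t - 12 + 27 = -8*b^3 + b^2*(4*t + 46) + b*(-13*t - 71) + 3*t + 15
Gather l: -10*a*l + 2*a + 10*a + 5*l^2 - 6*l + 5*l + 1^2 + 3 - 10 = 12*a + 5*l^2 + l*(-10*a - 1) - 6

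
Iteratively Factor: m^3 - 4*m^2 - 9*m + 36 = (m - 3)*(m^2 - m - 12) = (m - 3)*(m + 3)*(m - 4)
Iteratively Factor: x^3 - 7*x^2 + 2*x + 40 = (x + 2)*(x^2 - 9*x + 20) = (x - 5)*(x + 2)*(x - 4)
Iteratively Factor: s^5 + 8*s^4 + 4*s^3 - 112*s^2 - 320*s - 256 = (s - 4)*(s^4 + 12*s^3 + 52*s^2 + 96*s + 64) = (s - 4)*(s + 4)*(s^3 + 8*s^2 + 20*s + 16) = (s - 4)*(s + 4)^2*(s^2 + 4*s + 4) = (s - 4)*(s + 2)*(s + 4)^2*(s + 2)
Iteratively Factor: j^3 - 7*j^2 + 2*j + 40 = (j - 4)*(j^2 - 3*j - 10) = (j - 4)*(j + 2)*(j - 5)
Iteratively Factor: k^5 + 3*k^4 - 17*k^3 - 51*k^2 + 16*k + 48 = (k - 1)*(k^4 + 4*k^3 - 13*k^2 - 64*k - 48) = (k - 1)*(k + 1)*(k^3 + 3*k^2 - 16*k - 48) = (k - 4)*(k - 1)*(k + 1)*(k^2 + 7*k + 12) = (k - 4)*(k - 1)*(k + 1)*(k + 4)*(k + 3)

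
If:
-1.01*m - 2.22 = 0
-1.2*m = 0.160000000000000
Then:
No Solution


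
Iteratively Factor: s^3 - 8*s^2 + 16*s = (s - 4)*(s^2 - 4*s) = s*(s - 4)*(s - 4)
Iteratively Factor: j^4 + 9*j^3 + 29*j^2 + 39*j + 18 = (j + 3)*(j^3 + 6*j^2 + 11*j + 6) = (j + 1)*(j + 3)*(j^2 + 5*j + 6) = (j + 1)*(j + 2)*(j + 3)*(j + 3)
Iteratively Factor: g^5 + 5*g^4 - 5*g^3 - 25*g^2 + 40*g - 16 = (g - 1)*(g^4 + 6*g^3 + g^2 - 24*g + 16) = (g - 1)*(g + 4)*(g^3 + 2*g^2 - 7*g + 4) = (g - 1)^2*(g + 4)*(g^2 + 3*g - 4) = (g - 1)^3*(g + 4)*(g + 4)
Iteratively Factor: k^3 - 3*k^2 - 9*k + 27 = (k - 3)*(k^2 - 9) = (k - 3)^2*(k + 3)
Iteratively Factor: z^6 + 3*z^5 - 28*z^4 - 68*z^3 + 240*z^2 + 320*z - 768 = (z + 4)*(z^5 - z^4 - 24*z^3 + 28*z^2 + 128*z - 192) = (z + 4)^2*(z^4 - 5*z^3 - 4*z^2 + 44*z - 48) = (z + 3)*(z + 4)^2*(z^3 - 8*z^2 + 20*z - 16) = (z - 2)*(z + 3)*(z + 4)^2*(z^2 - 6*z + 8) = (z - 2)^2*(z + 3)*(z + 4)^2*(z - 4)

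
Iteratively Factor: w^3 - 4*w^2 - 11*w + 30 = (w - 5)*(w^2 + w - 6) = (w - 5)*(w - 2)*(w + 3)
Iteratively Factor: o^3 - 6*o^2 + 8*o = (o - 4)*(o^2 - 2*o) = o*(o - 4)*(o - 2)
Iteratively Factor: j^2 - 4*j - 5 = (j - 5)*(j + 1)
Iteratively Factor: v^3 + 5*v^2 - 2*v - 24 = (v + 3)*(v^2 + 2*v - 8) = (v - 2)*(v + 3)*(v + 4)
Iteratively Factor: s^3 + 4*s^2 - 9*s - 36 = (s + 4)*(s^2 - 9) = (s - 3)*(s + 4)*(s + 3)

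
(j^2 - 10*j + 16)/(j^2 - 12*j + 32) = (j - 2)/(j - 4)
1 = 1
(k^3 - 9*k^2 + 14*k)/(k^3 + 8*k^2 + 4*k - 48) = k*(k - 7)/(k^2 + 10*k + 24)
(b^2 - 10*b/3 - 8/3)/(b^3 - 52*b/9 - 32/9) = 3*(b - 4)/(3*b^2 - 2*b - 16)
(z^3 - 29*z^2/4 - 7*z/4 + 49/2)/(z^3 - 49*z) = (4*z^2 - z - 14)/(4*z*(z + 7))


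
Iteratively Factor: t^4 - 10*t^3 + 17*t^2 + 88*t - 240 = (t - 5)*(t^3 - 5*t^2 - 8*t + 48) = (t - 5)*(t + 3)*(t^2 - 8*t + 16) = (t - 5)*(t - 4)*(t + 3)*(t - 4)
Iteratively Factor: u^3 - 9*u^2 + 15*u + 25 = (u - 5)*(u^2 - 4*u - 5) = (u - 5)*(u + 1)*(u - 5)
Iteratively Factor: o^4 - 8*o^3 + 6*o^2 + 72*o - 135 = (o - 5)*(o^3 - 3*o^2 - 9*o + 27) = (o - 5)*(o - 3)*(o^2 - 9) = (o - 5)*(o - 3)*(o + 3)*(o - 3)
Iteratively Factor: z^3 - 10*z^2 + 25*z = (z - 5)*(z^2 - 5*z) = (z - 5)^2*(z)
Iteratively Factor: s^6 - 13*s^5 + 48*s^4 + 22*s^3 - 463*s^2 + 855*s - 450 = (s - 5)*(s^5 - 8*s^4 + 8*s^3 + 62*s^2 - 153*s + 90) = (s - 5)^2*(s^4 - 3*s^3 - 7*s^2 + 27*s - 18) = (s - 5)^2*(s + 3)*(s^3 - 6*s^2 + 11*s - 6) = (s - 5)^2*(s - 3)*(s + 3)*(s^2 - 3*s + 2) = (s - 5)^2*(s - 3)*(s - 2)*(s + 3)*(s - 1)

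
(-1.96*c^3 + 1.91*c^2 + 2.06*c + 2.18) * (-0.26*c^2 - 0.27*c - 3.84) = 0.5096*c^5 + 0.0326*c^4 + 6.4751*c^3 - 8.4574*c^2 - 8.499*c - 8.3712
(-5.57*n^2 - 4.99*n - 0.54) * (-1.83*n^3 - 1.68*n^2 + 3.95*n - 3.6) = 10.1931*n^5 + 18.4893*n^4 - 12.6301*n^3 + 1.2487*n^2 + 15.831*n + 1.944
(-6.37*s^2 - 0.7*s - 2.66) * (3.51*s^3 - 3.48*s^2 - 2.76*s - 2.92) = -22.3587*s^5 + 19.7106*s^4 + 10.6806*s^3 + 29.7892*s^2 + 9.3856*s + 7.7672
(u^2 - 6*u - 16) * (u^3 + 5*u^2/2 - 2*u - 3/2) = u^5 - 7*u^4/2 - 33*u^3 - 59*u^2/2 + 41*u + 24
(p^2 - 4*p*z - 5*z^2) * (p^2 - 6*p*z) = p^4 - 10*p^3*z + 19*p^2*z^2 + 30*p*z^3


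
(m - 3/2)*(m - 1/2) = m^2 - 2*m + 3/4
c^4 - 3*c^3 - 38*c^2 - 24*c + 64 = (c - 8)*(c - 1)*(c + 2)*(c + 4)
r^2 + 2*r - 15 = (r - 3)*(r + 5)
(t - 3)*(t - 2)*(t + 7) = t^3 + 2*t^2 - 29*t + 42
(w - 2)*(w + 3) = w^2 + w - 6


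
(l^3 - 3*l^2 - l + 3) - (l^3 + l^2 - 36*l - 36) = -4*l^2 + 35*l + 39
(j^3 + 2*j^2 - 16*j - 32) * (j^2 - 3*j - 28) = j^5 - j^4 - 50*j^3 - 40*j^2 + 544*j + 896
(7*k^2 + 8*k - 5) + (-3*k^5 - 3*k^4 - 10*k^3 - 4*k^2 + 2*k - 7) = -3*k^5 - 3*k^4 - 10*k^3 + 3*k^2 + 10*k - 12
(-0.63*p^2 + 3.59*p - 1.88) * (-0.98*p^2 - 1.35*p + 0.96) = 0.6174*p^4 - 2.6677*p^3 - 3.6089*p^2 + 5.9844*p - 1.8048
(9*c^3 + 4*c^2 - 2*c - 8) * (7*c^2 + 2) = 63*c^5 + 28*c^4 + 4*c^3 - 48*c^2 - 4*c - 16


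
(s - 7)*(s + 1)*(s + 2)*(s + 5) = s^4 + s^3 - 39*s^2 - 109*s - 70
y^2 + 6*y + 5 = (y + 1)*(y + 5)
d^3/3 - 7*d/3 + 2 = (d/3 + 1)*(d - 2)*(d - 1)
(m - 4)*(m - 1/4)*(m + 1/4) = m^3 - 4*m^2 - m/16 + 1/4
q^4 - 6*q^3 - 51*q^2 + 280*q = q*(q - 8)*(q - 5)*(q + 7)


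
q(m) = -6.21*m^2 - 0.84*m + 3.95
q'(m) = -12.42*m - 0.84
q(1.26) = -6.97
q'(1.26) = -16.49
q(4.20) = -109.12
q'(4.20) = -53.00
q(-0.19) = 3.89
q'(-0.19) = 1.52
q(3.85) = -91.33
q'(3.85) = -48.66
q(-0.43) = 3.16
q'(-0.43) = 4.50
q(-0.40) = 3.29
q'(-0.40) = 4.13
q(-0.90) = -0.32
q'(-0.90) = 10.34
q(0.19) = 3.57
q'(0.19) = -3.20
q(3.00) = -54.46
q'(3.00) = -38.10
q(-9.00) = -491.50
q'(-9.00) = 110.94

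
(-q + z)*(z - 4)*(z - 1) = -q*z^2 + 5*q*z - 4*q + z^3 - 5*z^2 + 4*z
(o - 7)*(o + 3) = o^2 - 4*o - 21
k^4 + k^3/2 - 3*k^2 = k^2*(k - 3/2)*(k + 2)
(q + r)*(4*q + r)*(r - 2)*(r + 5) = 4*q^2*r^2 + 12*q^2*r - 40*q^2 + 5*q*r^3 + 15*q*r^2 - 50*q*r + r^4 + 3*r^3 - 10*r^2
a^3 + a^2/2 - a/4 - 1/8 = (a - 1/2)*(a + 1/2)^2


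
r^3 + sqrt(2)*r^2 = r^2*(r + sqrt(2))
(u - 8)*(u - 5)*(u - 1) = u^3 - 14*u^2 + 53*u - 40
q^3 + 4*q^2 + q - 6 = (q - 1)*(q + 2)*(q + 3)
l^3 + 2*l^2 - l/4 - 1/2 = (l - 1/2)*(l + 1/2)*(l + 2)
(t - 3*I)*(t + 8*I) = t^2 + 5*I*t + 24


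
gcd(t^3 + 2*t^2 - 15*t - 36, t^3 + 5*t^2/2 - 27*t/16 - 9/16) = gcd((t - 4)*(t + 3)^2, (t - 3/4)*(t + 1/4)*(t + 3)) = t + 3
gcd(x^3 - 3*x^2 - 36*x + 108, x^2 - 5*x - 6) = x - 6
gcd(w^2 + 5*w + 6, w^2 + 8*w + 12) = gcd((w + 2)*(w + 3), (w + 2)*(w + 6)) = w + 2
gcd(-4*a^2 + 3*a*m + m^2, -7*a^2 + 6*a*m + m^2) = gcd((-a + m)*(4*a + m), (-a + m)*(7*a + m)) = a - m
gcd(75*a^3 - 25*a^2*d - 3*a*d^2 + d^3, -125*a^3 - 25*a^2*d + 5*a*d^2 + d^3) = 25*a^2 - d^2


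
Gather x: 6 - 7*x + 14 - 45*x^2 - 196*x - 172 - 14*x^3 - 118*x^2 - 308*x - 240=-14*x^3 - 163*x^2 - 511*x - 392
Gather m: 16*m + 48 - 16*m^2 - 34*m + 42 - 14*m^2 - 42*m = -30*m^2 - 60*m + 90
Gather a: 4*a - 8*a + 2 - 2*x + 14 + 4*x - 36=-4*a + 2*x - 20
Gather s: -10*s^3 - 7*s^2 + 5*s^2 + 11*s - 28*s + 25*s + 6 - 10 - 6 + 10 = -10*s^3 - 2*s^2 + 8*s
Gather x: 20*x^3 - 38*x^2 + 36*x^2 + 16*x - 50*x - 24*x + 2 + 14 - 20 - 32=20*x^3 - 2*x^2 - 58*x - 36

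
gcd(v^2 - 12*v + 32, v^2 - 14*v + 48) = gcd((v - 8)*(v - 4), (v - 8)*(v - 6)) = v - 8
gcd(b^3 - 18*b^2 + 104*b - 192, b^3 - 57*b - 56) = b - 8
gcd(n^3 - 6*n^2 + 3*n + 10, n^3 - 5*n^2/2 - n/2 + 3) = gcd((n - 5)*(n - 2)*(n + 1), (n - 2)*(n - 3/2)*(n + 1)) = n^2 - n - 2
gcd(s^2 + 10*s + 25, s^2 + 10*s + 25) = s^2 + 10*s + 25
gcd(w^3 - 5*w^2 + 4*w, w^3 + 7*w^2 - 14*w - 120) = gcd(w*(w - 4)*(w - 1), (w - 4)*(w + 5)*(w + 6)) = w - 4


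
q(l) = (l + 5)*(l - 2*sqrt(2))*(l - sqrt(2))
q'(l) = (l + 5)*(l - 2*sqrt(2)) + (l + 5)*(l - sqrt(2)) + (l - 2*sqrt(2))*(l - sqrt(2)) = 3*l^2 - 6*sqrt(2)*l + 10*l - 15*sqrt(2) + 4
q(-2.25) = 51.17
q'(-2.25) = -5.43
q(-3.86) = 40.21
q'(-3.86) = 21.64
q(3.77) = 19.45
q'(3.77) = 31.14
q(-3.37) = 48.34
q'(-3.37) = 11.75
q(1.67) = -1.98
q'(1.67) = -6.32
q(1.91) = -3.15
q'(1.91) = -3.38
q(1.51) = -0.82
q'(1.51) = -8.09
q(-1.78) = 47.40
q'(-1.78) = -10.40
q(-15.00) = -2926.40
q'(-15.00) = 635.07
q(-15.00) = -2926.40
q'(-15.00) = 635.07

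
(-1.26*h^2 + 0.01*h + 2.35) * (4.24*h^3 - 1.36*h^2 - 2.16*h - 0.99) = -5.3424*h^5 + 1.756*h^4 + 12.672*h^3 - 1.9702*h^2 - 5.0859*h - 2.3265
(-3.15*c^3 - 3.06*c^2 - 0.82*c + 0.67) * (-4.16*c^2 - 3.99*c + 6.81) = 13.104*c^5 + 25.2981*c^4 - 5.8309*c^3 - 20.354*c^2 - 8.2575*c + 4.5627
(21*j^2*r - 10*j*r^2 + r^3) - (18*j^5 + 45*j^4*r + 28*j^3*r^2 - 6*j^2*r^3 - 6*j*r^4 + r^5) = -18*j^5 - 45*j^4*r - 28*j^3*r^2 + 6*j^2*r^3 + 21*j^2*r + 6*j*r^4 - 10*j*r^2 - r^5 + r^3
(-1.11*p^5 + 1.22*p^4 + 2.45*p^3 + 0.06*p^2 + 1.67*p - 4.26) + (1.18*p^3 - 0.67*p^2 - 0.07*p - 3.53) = -1.11*p^5 + 1.22*p^4 + 3.63*p^3 - 0.61*p^2 + 1.6*p - 7.79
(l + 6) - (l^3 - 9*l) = -l^3 + 10*l + 6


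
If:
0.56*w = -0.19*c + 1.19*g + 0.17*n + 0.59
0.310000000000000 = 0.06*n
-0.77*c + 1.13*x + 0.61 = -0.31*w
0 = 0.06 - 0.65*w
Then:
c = 1.46753246753247*x + 0.829370629370629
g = 0.234311906580814*x - 1.05803412274001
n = 5.17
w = 0.09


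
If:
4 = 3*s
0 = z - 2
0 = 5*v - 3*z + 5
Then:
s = 4/3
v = 1/5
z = 2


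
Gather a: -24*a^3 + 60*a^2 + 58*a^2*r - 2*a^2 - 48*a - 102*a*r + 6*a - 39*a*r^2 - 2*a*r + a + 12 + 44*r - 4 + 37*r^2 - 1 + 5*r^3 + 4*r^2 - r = -24*a^3 + a^2*(58*r + 58) + a*(-39*r^2 - 104*r - 41) + 5*r^3 + 41*r^2 + 43*r + 7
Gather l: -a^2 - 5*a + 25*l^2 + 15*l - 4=-a^2 - 5*a + 25*l^2 + 15*l - 4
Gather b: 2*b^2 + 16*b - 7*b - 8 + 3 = 2*b^2 + 9*b - 5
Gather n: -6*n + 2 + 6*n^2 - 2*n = 6*n^2 - 8*n + 2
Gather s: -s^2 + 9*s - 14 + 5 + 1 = -s^2 + 9*s - 8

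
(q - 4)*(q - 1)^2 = q^3 - 6*q^2 + 9*q - 4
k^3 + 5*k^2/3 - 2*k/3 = k*(k - 1/3)*(k + 2)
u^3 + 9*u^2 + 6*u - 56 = (u - 2)*(u + 4)*(u + 7)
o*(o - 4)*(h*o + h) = h*o^3 - 3*h*o^2 - 4*h*o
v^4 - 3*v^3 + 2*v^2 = v^2*(v - 2)*(v - 1)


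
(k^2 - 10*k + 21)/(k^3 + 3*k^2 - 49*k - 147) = (k - 3)/(k^2 + 10*k + 21)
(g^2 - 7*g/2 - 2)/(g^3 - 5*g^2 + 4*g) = (g + 1/2)/(g*(g - 1))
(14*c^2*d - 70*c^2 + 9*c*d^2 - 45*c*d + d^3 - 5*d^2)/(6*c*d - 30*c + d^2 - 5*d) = (14*c^2 + 9*c*d + d^2)/(6*c + d)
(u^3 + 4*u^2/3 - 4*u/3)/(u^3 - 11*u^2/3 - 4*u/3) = (-3*u^2 - 4*u + 4)/(-3*u^2 + 11*u + 4)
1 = 1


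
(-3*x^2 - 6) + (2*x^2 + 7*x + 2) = -x^2 + 7*x - 4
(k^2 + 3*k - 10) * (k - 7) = k^3 - 4*k^2 - 31*k + 70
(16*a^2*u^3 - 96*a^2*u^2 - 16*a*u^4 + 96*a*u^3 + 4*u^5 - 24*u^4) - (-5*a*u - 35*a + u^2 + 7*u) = 16*a^2*u^3 - 96*a^2*u^2 - 16*a*u^4 + 96*a*u^3 + 5*a*u + 35*a + 4*u^5 - 24*u^4 - u^2 - 7*u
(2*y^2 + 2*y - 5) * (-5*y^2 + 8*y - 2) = -10*y^4 + 6*y^3 + 37*y^2 - 44*y + 10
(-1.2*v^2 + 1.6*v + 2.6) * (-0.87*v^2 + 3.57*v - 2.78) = 1.044*v^4 - 5.676*v^3 + 6.786*v^2 + 4.834*v - 7.228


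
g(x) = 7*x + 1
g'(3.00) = 7.00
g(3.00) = 22.00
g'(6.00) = 7.00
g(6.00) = 43.00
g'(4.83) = 7.00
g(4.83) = 34.81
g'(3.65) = 7.00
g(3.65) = 26.55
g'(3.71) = 7.00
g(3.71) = 26.97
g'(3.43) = 7.00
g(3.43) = 25.01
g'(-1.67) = 7.00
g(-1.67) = -10.69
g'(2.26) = 7.00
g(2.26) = 16.82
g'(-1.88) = 7.00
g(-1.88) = -12.16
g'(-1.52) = 7.00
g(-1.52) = -9.64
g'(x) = 7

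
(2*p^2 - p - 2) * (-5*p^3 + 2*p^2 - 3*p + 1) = -10*p^5 + 9*p^4 + 2*p^3 + p^2 + 5*p - 2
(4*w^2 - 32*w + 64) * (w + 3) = 4*w^3 - 20*w^2 - 32*w + 192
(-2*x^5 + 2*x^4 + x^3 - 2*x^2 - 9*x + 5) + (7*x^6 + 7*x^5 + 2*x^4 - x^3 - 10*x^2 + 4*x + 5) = 7*x^6 + 5*x^5 + 4*x^4 - 12*x^2 - 5*x + 10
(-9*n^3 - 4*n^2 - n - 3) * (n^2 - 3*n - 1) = -9*n^5 + 23*n^4 + 20*n^3 + 4*n^2 + 10*n + 3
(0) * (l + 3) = 0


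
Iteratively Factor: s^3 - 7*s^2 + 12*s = (s - 4)*(s^2 - 3*s) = s*(s - 4)*(s - 3)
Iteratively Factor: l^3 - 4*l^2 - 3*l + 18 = (l - 3)*(l^2 - l - 6) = (l - 3)*(l + 2)*(l - 3)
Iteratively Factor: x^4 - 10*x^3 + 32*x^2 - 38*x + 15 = (x - 1)*(x^3 - 9*x^2 + 23*x - 15) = (x - 1)^2*(x^2 - 8*x + 15) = (x - 5)*(x - 1)^2*(x - 3)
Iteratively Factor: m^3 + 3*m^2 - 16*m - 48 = (m + 4)*(m^2 - m - 12) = (m - 4)*(m + 4)*(m + 3)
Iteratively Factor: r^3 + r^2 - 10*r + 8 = (r - 2)*(r^2 + 3*r - 4) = (r - 2)*(r - 1)*(r + 4)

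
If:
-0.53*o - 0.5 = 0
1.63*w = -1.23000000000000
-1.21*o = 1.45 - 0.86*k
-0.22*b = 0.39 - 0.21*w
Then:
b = -2.49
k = 0.36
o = -0.94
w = -0.75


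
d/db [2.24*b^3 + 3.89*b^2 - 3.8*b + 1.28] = 6.72*b^2 + 7.78*b - 3.8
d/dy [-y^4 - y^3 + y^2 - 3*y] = -4*y^3 - 3*y^2 + 2*y - 3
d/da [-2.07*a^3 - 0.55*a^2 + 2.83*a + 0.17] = -6.21*a^2 - 1.1*a + 2.83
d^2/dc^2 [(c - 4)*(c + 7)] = 2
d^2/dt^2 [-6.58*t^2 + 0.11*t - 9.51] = -13.1600000000000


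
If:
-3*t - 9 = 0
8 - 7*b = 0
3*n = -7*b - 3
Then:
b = 8/7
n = -11/3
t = -3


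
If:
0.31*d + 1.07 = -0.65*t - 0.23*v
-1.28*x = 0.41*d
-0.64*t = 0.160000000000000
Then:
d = -3.1219512195122*x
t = -0.25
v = 4.20784729586426*x - 3.94565217391304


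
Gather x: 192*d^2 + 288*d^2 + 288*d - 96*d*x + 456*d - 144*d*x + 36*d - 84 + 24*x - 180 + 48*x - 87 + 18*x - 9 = 480*d^2 + 780*d + x*(90 - 240*d) - 360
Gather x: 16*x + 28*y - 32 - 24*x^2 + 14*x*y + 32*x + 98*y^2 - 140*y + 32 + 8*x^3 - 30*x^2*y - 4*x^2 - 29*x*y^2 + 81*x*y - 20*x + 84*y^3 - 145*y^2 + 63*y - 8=8*x^3 + x^2*(-30*y - 28) + x*(-29*y^2 + 95*y + 28) + 84*y^3 - 47*y^2 - 49*y - 8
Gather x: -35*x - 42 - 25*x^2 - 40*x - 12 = -25*x^2 - 75*x - 54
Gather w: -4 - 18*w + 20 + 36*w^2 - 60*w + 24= 36*w^2 - 78*w + 40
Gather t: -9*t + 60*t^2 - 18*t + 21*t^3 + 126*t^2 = 21*t^3 + 186*t^2 - 27*t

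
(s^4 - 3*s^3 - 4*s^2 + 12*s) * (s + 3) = s^5 - 13*s^3 + 36*s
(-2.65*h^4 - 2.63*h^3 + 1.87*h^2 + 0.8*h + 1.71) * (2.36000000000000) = -6.254*h^4 - 6.2068*h^3 + 4.4132*h^2 + 1.888*h + 4.0356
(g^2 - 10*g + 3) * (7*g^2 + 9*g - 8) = 7*g^4 - 61*g^3 - 77*g^2 + 107*g - 24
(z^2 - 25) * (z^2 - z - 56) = z^4 - z^3 - 81*z^2 + 25*z + 1400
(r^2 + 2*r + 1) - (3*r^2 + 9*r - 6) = -2*r^2 - 7*r + 7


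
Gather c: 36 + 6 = 42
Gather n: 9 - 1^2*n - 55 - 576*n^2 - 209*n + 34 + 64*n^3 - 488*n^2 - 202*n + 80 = 64*n^3 - 1064*n^2 - 412*n + 68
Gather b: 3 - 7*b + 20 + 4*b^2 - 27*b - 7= 4*b^2 - 34*b + 16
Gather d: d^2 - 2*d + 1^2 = d^2 - 2*d + 1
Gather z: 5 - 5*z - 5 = -5*z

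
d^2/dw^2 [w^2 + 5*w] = 2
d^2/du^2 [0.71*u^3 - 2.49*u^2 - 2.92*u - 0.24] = 4.26*u - 4.98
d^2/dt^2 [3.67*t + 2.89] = 0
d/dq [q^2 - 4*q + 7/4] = 2*q - 4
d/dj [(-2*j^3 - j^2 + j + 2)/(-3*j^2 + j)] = 2*(3*j^4 - 2*j^3 + j^2 + 6*j - 1)/(j^2*(9*j^2 - 6*j + 1))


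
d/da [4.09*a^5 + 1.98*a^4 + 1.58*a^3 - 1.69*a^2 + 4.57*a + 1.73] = 20.45*a^4 + 7.92*a^3 + 4.74*a^2 - 3.38*a + 4.57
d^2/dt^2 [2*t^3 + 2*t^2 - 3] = 12*t + 4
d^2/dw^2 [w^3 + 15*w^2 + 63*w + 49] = 6*w + 30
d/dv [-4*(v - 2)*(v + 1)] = 4 - 8*v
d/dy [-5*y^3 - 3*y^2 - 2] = 3*y*(-5*y - 2)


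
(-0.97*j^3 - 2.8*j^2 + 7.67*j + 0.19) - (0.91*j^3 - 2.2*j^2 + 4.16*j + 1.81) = -1.88*j^3 - 0.6*j^2 + 3.51*j - 1.62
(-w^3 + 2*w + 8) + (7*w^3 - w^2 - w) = 6*w^3 - w^2 + w + 8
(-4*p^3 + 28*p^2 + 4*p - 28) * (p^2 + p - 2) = -4*p^5 + 24*p^4 + 40*p^3 - 80*p^2 - 36*p + 56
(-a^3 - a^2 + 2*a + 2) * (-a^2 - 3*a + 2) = a^5 + 4*a^4 - a^3 - 10*a^2 - 2*a + 4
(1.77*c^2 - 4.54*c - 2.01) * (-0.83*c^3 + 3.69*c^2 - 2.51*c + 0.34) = -1.4691*c^5 + 10.2995*c^4 - 19.527*c^3 + 4.5803*c^2 + 3.5015*c - 0.6834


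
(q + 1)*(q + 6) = q^2 + 7*q + 6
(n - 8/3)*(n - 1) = n^2 - 11*n/3 + 8/3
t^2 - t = t*(t - 1)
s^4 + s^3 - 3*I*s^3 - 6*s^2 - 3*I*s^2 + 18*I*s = s*(s - 2)*(s + 3)*(s - 3*I)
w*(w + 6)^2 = w^3 + 12*w^2 + 36*w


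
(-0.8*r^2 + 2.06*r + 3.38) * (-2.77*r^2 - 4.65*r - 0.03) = 2.216*r^4 - 1.9862*r^3 - 18.9176*r^2 - 15.7788*r - 0.1014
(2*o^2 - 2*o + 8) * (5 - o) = -2*o^3 + 12*o^2 - 18*o + 40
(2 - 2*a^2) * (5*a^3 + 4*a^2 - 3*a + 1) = -10*a^5 - 8*a^4 + 16*a^3 + 6*a^2 - 6*a + 2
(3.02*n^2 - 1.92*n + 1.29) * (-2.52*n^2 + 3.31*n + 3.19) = -7.6104*n^4 + 14.8346*n^3 + 0.0277999999999992*n^2 - 1.8549*n + 4.1151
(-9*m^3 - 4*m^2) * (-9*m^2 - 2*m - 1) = 81*m^5 + 54*m^4 + 17*m^3 + 4*m^2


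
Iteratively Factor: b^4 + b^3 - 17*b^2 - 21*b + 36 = (b + 3)*(b^3 - 2*b^2 - 11*b + 12) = (b - 4)*(b + 3)*(b^2 + 2*b - 3) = (b - 4)*(b + 3)^2*(b - 1)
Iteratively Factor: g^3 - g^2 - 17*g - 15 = (g - 5)*(g^2 + 4*g + 3) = (g - 5)*(g + 3)*(g + 1)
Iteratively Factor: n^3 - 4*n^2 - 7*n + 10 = (n - 1)*(n^2 - 3*n - 10) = (n - 5)*(n - 1)*(n + 2)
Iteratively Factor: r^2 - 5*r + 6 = (r - 2)*(r - 3)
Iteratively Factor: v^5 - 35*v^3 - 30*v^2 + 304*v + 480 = (v - 5)*(v^4 + 5*v^3 - 10*v^2 - 80*v - 96) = (v - 5)*(v + 3)*(v^3 + 2*v^2 - 16*v - 32) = (v - 5)*(v + 2)*(v + 3)*(v^2 - 16) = (v - 5)*(v - 4)*(v + 2)*(v + 3)*(v + 4)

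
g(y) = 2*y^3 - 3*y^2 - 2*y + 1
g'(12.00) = 790.00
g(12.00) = 3001.00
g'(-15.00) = 1438.00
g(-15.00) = -7394.00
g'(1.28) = 0.15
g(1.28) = -2.28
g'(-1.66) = 24.49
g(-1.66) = -13.10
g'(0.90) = -2.54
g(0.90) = -1.77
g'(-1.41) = 18.39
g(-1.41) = -7.75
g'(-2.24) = 41.55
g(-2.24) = -32.05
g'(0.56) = -3.48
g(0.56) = -0.71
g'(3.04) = 35.21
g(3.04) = 23.38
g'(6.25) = 194.88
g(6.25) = 359.59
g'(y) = 6*y^2 - 6*y - 2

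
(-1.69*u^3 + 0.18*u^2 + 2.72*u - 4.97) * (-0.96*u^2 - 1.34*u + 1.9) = 1.6224*u^5 + 2.0918*u^4 - 6.0634*u^3 + 1.4684*u^2 + 11.8278*u - 9.443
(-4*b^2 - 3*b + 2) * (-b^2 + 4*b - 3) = 4*b^4 - 13*b^3 - 2*b^2 + 17*b - 6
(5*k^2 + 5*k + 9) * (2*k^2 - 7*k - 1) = 10*k^4 - 25*k^3 - 22*k^2 - 68*k - 9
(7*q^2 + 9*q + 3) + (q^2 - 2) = 8*q^2 + 9*q + 1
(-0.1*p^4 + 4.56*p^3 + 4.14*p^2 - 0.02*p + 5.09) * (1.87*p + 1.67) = -0.187*p^5 + 8.3602*p^4 + 15.357*p^3 + 6.8764*p^2 + 9.4849*p + 8.5003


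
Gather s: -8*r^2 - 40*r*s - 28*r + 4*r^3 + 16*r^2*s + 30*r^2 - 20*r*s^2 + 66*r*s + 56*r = 4*r^3 + 22*r^2 - 20*r*s^2 + 28*r + s*(16*r^2 + 26*r)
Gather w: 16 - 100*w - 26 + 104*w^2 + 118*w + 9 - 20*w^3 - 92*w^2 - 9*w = -20*w^3 + 12*w^2 + 9*w - 1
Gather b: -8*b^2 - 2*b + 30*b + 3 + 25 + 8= -8*b^2 + 28*b + 36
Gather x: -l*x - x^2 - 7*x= -x^2 + x*(-l - 7)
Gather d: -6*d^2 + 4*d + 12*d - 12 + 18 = -6*d^2 + 16*d + 6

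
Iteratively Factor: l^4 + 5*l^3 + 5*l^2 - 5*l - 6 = (l + 3)*(l^3 + 2*l^2 - l - 2) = (l + 2)*(l + 3)*(l^2 - 1) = (l - 1)*(l + 2)*(l + 3)*(l + 1)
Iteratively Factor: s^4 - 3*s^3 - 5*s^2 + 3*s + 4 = (s + 1)*(s^3 - 4*s^2 - s + 4) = (s + 1)^2*(s^2 - 5*s + 4) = (s - 1)*(s + 1)^2*(s - 4)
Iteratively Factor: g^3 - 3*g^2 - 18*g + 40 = (g + 4)*(g^2 - 7*g + 10) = (g - 2)*(g + 4)*(g - 5)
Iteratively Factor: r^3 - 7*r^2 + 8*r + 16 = (r - 4)*(r^2 - 3*r - 4) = (r - 4)^2*(r + 1)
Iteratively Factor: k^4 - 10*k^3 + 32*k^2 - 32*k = (k - 4)*(k^3 - 6*k^2 + 8*k) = (k - 4)*(k - 2)*(k^2 - 4*k) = k*(k - 4)*(k - 2)*(k - 4)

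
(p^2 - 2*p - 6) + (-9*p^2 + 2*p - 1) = -8*p^2 - 7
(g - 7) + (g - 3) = 2*g - 10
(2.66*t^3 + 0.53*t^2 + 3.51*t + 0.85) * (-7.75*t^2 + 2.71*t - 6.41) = -20.615*t^5 + 3.1011*t^4 - 42.8168*t^3 - 0.472700000000001*t^2 - 20.1956*t - 5.4485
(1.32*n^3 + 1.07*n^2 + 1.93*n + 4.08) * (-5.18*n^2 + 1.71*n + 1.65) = -6.8376*n^5 - 3.2854*n^4 - 5.9897*n^3 - 16.0686*n^2 + 10.1613*n + 6.732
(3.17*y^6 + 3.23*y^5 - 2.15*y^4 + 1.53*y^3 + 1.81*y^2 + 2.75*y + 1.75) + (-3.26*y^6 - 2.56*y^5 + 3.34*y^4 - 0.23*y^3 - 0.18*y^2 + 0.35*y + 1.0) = -0.0899999999999999*y^6 + 0.67*y^5 + 1.19*y^4 + 1.3*y^3 + 1.63*y^2 + 3.1*y + 2.75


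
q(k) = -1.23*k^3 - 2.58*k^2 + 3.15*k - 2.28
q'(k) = -3.69*k^2 - 5.16*k + 3.15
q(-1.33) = -8.14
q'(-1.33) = 3.49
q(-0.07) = -2.51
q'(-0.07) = 3.49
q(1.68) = -10.10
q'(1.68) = -15.93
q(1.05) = -3.24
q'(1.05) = -6.34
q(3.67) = -86.27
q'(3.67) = -65.49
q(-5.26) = 88.77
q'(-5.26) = -71.80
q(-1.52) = -8.71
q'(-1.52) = 2.47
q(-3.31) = 3.63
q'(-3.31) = -20.20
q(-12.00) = 1713.84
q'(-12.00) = -466.29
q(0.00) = -2.28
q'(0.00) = 3.15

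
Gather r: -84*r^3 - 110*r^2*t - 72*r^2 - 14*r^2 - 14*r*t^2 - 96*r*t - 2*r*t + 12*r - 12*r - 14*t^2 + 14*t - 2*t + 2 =-84*r^3 + r^2*(-110*t - 86) + r*(-14*t^2 - 98*t) - 14*t^2 + 12*t + 2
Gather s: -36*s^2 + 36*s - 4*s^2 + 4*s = -40*s^2 + 40*s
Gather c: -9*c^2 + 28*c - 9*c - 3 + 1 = -9*c^2 + 19*c - 2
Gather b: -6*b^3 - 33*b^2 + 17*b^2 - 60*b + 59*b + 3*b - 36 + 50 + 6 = -6*b^3 - 16*b^2 + 2*b + 20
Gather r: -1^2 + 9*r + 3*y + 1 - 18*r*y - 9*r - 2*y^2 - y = -18*r*y - 2*y^2 + 2*y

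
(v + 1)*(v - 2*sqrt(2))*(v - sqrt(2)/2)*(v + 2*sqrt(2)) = v^4 - sqrt(2)*v^3/2 + v^3 - 8*v^2 - sqrt(2)*v^2/2 - 8*v + 4*sqrt(2)*v + 4*sqrt(2)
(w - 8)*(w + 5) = w^2 - 3*w - 40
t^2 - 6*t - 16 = (t - 8)*(t + 2)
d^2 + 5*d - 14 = (d - 2)*(d + 7)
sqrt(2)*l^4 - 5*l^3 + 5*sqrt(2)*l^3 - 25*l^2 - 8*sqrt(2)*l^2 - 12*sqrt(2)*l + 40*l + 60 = (l - 2)*(l + 6)*(l - 5*sqrt(2)/2)*(sqrt(2)*l + sqrt(2))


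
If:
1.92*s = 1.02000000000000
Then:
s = 0.53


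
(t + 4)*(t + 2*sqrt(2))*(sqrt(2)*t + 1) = sqrt(2)*t^3 + 5*t^2 + 4*sqrt(2)*t^2 + 2*sqrt(2)*t + 20*t + 8*sqrt(2)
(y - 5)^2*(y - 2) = y^3 - 12*y^2 + 45*y - 50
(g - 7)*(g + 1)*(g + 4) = g^3 - 2*g^2 - 31*g - 28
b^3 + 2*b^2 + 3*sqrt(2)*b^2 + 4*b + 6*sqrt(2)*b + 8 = (b + 2)*(b + sqrt(2))*(b + 2*sqrt(2))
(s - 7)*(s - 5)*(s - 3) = s^3 - 15*s^2 + 71*s - 105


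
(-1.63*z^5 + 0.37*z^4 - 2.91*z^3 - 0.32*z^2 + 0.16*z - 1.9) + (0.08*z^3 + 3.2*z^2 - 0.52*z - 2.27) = -1.63*z^5 + 0.37*z^4 - 2.83*z^3 + 2.88*z^2 - 0.36*z - 4.17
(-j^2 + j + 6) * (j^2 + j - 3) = -j^4 + 10*j^2 + 3*j - 18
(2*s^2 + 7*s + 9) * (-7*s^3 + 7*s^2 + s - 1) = -14*s^5 - 35*s^4 - 12*s^3 + 68*s^2 + 2*s - 9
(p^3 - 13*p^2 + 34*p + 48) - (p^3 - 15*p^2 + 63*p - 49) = 2*p^2 - 29*p + 97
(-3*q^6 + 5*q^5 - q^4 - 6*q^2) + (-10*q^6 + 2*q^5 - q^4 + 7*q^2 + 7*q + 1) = -13*q^6 + 7*q^5 - 2*q^4 + q^2 + 7*q + 1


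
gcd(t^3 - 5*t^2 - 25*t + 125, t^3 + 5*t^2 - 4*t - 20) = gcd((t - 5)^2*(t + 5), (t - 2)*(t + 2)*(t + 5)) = t + 5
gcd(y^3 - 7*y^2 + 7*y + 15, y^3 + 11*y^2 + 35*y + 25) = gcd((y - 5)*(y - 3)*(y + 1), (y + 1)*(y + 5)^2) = y + 1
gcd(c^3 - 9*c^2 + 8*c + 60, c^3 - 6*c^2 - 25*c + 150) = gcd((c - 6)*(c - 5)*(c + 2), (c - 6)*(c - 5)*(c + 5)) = c^2 - 11*c + 30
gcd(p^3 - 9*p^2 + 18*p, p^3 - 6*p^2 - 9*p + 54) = p^2 - 9*p + 18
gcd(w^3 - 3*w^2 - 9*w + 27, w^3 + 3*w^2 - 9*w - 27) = w^2 - 9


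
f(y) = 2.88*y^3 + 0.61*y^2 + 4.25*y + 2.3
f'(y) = 8.64*y^2 + 1.22*y + 4.25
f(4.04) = 219.33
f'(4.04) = 150.20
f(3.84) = 190.69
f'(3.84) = 136.34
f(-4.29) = -232.09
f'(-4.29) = 158.03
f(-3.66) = -146.28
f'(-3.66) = 115.52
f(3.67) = 168.47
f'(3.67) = 125.10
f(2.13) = 41.95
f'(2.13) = 46.05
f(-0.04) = 2.13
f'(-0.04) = 4.22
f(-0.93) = -3.44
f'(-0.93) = 10.59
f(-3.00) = -82.72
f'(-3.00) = 78.35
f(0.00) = 2.30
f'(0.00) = 4.25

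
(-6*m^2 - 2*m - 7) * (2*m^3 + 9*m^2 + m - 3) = -12*m^5 - 58*m^4 - 38*m^3 - 47*m^2 - m + 21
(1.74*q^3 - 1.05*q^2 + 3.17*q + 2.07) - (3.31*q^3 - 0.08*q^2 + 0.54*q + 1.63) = -1.57*q^3 - 0.97*q^2 + 2.63*q + 0.44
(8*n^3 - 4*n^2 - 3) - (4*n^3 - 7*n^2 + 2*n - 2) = 4*n^3 + 3*n^2 - 2*n - 1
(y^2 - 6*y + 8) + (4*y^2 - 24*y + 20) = 5*y^2 - 30*y + 28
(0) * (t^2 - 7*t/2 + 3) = 0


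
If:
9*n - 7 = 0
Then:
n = 7/9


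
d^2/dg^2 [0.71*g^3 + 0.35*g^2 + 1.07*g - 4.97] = 4.26*g + 0.7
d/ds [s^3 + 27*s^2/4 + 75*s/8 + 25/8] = 3*s^2 + 27*s/2 + 75/8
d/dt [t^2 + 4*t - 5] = 2*t + 4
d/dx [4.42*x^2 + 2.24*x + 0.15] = 8.84*x + 2.24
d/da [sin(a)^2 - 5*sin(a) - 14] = (2*sin(a) - 5)*cos(a)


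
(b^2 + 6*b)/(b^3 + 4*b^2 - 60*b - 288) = b/(b^2 - 2*b - 48)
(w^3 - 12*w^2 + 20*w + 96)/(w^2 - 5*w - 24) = (w^2 - 4*w - 12)/(w + 3)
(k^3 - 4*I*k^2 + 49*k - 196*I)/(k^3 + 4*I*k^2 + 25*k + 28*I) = (k - 7*I)/(k + I)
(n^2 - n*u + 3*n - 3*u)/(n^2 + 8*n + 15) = (n - u)/(n + 5)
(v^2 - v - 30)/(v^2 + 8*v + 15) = (v - 6)/(v + 3)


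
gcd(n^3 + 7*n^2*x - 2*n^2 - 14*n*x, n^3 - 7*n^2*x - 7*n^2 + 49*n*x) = n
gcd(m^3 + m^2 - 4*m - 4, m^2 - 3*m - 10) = m + 2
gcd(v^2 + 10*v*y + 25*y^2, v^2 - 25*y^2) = v + 5*y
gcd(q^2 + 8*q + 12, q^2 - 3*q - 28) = 1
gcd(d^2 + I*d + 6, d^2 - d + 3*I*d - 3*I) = d + 3*I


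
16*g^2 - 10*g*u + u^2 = (-8*g + u)*(-2*g + u)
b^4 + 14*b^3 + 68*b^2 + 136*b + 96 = (b + 2)^2*(b + 4)*(b + 6)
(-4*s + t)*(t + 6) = -4*s*t - 24*s + t^2 + 6*t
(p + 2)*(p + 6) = p^2 + 8*p + 12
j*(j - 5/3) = j^2 - 5*j/3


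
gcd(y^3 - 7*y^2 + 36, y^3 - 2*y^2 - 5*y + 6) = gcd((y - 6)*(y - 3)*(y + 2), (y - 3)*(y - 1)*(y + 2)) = y^2 - y - 6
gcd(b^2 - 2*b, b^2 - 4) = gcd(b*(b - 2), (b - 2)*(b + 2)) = b - 2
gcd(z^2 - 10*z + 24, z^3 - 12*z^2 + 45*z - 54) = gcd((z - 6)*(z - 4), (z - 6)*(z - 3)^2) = z - 6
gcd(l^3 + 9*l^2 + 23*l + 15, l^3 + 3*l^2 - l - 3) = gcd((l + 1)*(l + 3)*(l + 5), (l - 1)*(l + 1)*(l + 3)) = l^2 + 4*l + 3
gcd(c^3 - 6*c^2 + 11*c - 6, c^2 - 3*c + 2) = c^2 - 3*c + 2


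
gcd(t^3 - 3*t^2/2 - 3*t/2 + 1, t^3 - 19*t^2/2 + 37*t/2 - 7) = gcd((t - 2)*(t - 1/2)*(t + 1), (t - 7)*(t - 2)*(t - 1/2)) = t^2 - 5*t/2 + 1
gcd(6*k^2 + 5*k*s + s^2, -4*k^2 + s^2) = 2*k + s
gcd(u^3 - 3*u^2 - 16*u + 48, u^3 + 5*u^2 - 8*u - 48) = u^2 + u - 12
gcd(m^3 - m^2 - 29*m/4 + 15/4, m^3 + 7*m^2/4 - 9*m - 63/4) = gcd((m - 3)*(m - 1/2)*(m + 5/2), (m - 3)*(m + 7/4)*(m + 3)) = m - 3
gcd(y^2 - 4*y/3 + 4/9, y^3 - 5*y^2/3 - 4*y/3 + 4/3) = y - 2/3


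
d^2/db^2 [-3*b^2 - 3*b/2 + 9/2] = -6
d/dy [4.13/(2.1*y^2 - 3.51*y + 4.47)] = (14.4963 - 17.346*y)/(2.1*y^2 - 3.51*y + 4.47)^2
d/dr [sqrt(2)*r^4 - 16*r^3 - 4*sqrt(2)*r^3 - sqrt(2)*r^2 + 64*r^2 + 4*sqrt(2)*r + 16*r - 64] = 4*sqrt(2)*r^3 - 48*r^2 - 12*sqrt(2)*r^2 - 2*sqrt(2)*r + 128*r + 4*sqrt(2) + 16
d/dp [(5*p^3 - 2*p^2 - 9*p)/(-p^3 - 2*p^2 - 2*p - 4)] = 2*(-6*p^4 - 19*p^3 - 37*p^2 + 8*p + 18)/(p^6 + 4*p^5 + 8*p^4 + 16*p^3 + 20*p^2 + 16*p + 16)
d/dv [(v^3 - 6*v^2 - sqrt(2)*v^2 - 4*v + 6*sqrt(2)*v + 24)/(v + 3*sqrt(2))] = 2*(v^3 - 3*v^2 + 4*sqrt(2)*v^2 - 18*sqrt(2)*v - 6*v - 6*sqrt(2) + 6)/(v^2 + 6*sqrt(2)*v + 18)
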